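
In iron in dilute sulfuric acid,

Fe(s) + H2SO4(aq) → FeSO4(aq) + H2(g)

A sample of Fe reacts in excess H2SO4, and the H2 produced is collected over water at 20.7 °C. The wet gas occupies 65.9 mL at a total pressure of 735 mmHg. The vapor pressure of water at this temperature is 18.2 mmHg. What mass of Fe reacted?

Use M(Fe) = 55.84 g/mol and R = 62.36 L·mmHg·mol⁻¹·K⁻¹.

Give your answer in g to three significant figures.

0.144 g

P(H2) = 735 − 18.2 = 716.8 mmHg
n(H2) = PV/RT = (716.8 × 0.06590) / (62.36 × 293.85) = 0.002578 mol
n(Fe) = (1/1) × 0.002578 = 0.002578 mol
m(Fe) = 0.002578 × 55.84 = 0.1440 g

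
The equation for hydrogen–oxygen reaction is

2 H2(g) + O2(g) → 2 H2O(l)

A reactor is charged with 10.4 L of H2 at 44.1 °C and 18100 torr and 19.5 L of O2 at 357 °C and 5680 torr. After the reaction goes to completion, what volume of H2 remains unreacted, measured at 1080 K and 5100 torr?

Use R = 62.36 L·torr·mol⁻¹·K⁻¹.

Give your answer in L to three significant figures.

51.2 L

n(H2) = PV/RT = (18100 × 10.4) / (62.36 × 317.25) = 9.515 mol
n(O2) = PV/RT = (5680 × 19.5) / (62.36 × 630.15) = 2.819 mol
For 9.515 mol H2, stoichiometry requires (1/2) × 9.515 = 4.758 mol O2; 2.819 mol is available, so O2 is limiting.
n(H2) consumed = (2/1) × 2.819 = 5.638 mol; remaining = 9.515 − 5.638 = 3.877 mol
V(H2) = nRT/P = 3.877 × 62.36 × 1080 / 5100 = 51.20 L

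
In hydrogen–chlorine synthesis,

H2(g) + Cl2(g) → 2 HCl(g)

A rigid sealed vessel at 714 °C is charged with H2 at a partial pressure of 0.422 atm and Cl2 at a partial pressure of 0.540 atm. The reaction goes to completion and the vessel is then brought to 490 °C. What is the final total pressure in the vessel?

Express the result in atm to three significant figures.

Because the vessel is rigid and T is held at 714 °C, work the stoichiometry in partial pressures (P_i = n_iRT/V).
P(Cl2) required for 0.422 atm of H2 = (1/1) × 0.422 = 0.4220 atm; available 0.540 atm, so H2 is limiting.
P(Cl2) remaining = 0.540 − (1/1) × 0.422 = 0.1180 atm
P(gaseous products) = (2)/1 × 0.422 = 0.8440 atm
P_total at 714 °C = 0.1180 + 0.8440 = 0.9620 atm
Scaling to 490 °C: P = 0.9620 × 763.15/987.15 = 0.7437 atm

0.744 atm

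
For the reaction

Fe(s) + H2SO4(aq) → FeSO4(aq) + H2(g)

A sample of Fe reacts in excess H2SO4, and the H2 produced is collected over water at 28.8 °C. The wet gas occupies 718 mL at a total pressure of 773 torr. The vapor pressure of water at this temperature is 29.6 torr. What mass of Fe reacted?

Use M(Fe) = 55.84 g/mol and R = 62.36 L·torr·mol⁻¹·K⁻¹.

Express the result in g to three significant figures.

P(H2) = 773 − 29.6 = 743.4 torr
n(H2) = PV/RT = (743.4 × 0.7180) / (62.36 × 301.95) = 0.02835 mol
n(Fe) = (1/1) × 0.02835 = 0.02835 mol
m(Fe) = 0.02835 × 55.84 = 1.583 g

1.58 g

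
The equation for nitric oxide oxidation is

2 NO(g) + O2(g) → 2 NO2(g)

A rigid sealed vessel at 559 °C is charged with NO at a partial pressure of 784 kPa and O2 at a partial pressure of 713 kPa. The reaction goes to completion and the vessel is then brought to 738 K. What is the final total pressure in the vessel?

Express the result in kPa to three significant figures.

With V and T fixed, P_i ∝ n_i, so the mole ratios apply directly to partial pressures at 559 °C.
P(O2) required for 784 kPa of NO = (1/2) × 784 = 392.0 kPa; available 713 kPa, so NO is limiting.
P(O2) remaining = 713 − (1/2) × 784 = 321.0 kPa
P(gaseous products) = (2)/2 × 784 = 784.0 kPa
P_total at 559 °C = 321.0 + 784.0 = 1105 kPa
Scaling to 738 K: P = 1105 × 738/832.15 = 980.0 kPa

980 kPa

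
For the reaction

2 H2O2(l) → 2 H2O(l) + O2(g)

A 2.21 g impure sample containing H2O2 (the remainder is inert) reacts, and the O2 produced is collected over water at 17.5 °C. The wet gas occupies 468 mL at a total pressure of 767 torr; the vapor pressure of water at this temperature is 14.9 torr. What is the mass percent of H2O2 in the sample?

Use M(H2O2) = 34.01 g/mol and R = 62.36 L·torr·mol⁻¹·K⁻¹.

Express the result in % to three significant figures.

59.8 %

P(O2) = 767 − 14.9 = 752.1 torr
n(O2) = PV/RT = (752.1 × 0.4680) / (62.36 × 290.65) = 0.01942 mol
n(H2O2) = (2/1) × 0.01942 = 0.03884 mol
m(H2O2) = 0.03884 × 34.01 = 1.321 g
%H2O2 = 1.321 / 2.21 × 100 = 59.77%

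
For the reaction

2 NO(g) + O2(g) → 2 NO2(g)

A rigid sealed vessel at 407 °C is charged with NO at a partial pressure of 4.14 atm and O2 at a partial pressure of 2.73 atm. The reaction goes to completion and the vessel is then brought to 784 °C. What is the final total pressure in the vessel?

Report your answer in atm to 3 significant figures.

7.46 atm

At constant V, partial pressures at 407 °C are proportional to moles, so apply stoichiometry directly to pressures.
P(O2) required for 4.14 atm of NO = (1/2) × 4.14 = 2.070 atm; available 2.73 atm, so NO is limiting.
P(O2) remaining = 2.73 − (1/2) × 4.14 = 0.6600 atm
P(gaseous products) = (2)/2 × 4.14 = 4.140 atm
P_total at 407 °C = 0.6600 + 4.140 = 4.800 atm
Scaling to 784 °C: P = 4.800 × 1057.15/680.15 = 7.461 atm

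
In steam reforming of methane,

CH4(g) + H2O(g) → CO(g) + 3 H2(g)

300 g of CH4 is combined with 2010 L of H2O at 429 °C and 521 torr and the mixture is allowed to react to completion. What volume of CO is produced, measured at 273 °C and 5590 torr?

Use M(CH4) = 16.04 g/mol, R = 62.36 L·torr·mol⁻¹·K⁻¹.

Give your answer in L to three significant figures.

114 L

n(CH4) = 300 / 16.04 = 18.70 mol
n(H2O) = PV/RT = (521 × 2010) / (62.36 × 702.15) = 23.92 mol
For 18.70 mol CH4, stoichiometry requires (1/1) × 18.70 = 18.70 mol H2O; 23.92 mol is available, so CH4 is limiting.
n(CO) = (1/1) × 18.70 = 18.70 mol
V(CO) = nRT/P = 18.70 × 62.36 × 546.15 / 5590 = 113.9 L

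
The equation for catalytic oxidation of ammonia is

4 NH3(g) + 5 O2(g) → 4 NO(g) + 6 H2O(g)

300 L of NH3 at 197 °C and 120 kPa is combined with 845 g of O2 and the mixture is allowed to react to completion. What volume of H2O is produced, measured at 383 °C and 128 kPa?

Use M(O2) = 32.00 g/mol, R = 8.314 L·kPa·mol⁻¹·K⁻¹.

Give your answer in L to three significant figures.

n(NH3) = PV/RT = (120 × 300) / (8.314 × 470.15) = 9.210 mol
n(O2) = 845 / 32.00 = 26.41 mol
For 9.210 mol NH3, stoichiometry requires (5/4) × 9.210 = 11.51 mol O2; 26.41 mol is available, so NH3 is limiting.
n(H2O) = (6/4) × 9.210 = 13.82 mol
V(H2O) = nRT/P = 13.82 × 8.314 × 656.15 / 128 = 589.0 L

589 L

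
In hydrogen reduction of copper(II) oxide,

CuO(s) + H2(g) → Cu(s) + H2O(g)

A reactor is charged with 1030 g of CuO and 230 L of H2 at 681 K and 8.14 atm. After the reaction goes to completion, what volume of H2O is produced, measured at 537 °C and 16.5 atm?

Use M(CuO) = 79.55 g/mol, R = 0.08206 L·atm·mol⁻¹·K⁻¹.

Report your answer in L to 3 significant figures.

52.2 L

n(CuO) = 1030 / 79.55 = 12.95 mol
n(H2) = PV/RT = (8.14 × 230) / (0.08206 × 681) = 33.50 mol
For 12.95 mol CuO, stoichiometry requires (1/1) × 12.95 = 12.95 mol H2; 33.50 mol is available, so CuO is limiting.
n(H2O) = (1/1) × 12.95 = 12.95 mol
V(H2O) = nRT/P = 12.95 × 0.08206 × 810.15 / 16.5 = 52.18 L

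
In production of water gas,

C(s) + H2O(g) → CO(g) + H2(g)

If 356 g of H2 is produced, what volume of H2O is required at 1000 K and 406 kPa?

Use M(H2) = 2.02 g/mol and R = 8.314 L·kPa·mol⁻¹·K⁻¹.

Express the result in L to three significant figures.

3610 L

n(H2) = 356.0 / 2.02 = 176.2 mol
n(H2O) = (1/1) × 176.2 = 176.2 mol
V = nRT/P = 176.2 × 8.314 × 1000 / 406 = 3608 L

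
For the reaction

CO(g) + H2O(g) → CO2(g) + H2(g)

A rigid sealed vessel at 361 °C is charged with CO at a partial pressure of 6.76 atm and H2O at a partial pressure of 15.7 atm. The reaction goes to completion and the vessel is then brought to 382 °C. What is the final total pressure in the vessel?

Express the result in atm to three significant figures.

Because the vessel is rigid and T is held at 361 °C, work the stoichiometry in partial pressures (P_i = n_iRT/V).
P(H2O) required for 6.76 atm of CO = (1/1) × 6.76 = 6.760 atm; available 15.7 atm, so CO is limiting.
P(H2O) remaining = 15.7 − (1/1) × 6.76 = 8.940 atm
P(gaseous products) = (1+1)/1 × 6.76 = 13.52 atm
P_total at 361 °C = 8.940 + 13.52 = 22.46 atm
Scaling to 382 °C: P = 22.46 × 655.15/634.15 = 23.20 atm

23.2 atm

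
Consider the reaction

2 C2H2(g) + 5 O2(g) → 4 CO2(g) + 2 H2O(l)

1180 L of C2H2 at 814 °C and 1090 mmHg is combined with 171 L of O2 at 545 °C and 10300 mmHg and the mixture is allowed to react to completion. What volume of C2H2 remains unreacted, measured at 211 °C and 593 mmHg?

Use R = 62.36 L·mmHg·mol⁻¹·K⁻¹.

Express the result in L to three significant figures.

263 L

n(C2H2) = PV/RT = (1090 × 1180) / (62.36 × 1087.15) = 18.97 mol
n(O2) = PV/RT = (10300 × 171) / (62.36 × 818.15) = 34.52 mol
For 18.97 mol C2H2, stoichiometry requires (5/2) × 18.97 = 47.42 mol O2; 34.52 mol is available, so O2 is limiting.
n(C2H2) consumed = (2/5) × 34.52 = 13.81 mol; remaining = 18.97 − 13.81 = 5.160 mol
V(C2H2) = nRT/P = 5.160 × 62.36 × 484.15 / 593 = 262.7 L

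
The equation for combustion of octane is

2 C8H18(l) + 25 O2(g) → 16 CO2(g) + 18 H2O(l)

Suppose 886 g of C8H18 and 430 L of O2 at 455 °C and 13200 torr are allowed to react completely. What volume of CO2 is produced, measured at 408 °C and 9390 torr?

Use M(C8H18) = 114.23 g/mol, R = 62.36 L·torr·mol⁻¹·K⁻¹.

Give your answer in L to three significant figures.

281 L

n(C8H18) = 886 / 114.23 = 7.756 mol
n(O2) = PV/RT = (13200 × 430) / (62.36 × 728.15) = 125.0 mol
For 7.756 mol C8H18, stoichiometry requires (25/2) × 7.756 = 96.95 mol O2; 125.0 mol is available, so C8H18 is limiting.
n(CO2) = (16/2) × 7.756 = 62.05 mol
V(CO2) = nRT/P = 62.05 × 62.36 × 681.15 / 9390 = 280.7 L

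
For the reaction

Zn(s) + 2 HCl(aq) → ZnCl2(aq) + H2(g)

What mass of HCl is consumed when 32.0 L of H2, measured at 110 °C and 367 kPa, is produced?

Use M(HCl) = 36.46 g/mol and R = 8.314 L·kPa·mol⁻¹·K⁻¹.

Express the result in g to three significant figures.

269 g

n(H2) = PV/RT = (367 × 32.0) / (8.314 × 383.15) = 3.687 mol
n(HCl) = (2/1) × 3.687 = 7.374 mol
m(HCl) = 7.374 × 36.46 = 268.9 g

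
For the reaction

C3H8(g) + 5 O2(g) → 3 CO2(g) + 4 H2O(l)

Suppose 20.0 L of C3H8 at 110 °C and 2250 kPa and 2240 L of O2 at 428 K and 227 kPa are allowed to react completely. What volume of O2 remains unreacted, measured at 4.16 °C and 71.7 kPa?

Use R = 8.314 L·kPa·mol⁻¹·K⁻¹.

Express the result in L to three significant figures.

2320 L

n(C3H8) = PV/RT = (2250 × 20.0) / (8.314 × 383.15) = 14.13 mol
n(O2) = PV/RT = (227 × 2240) / (8.314 × 428) = 142.9 mol
For 14.13 mol C3H8, stoichiometry requires (5/1) × 14.13 = 70.65 mol O2; 142.9 mol is available, so C3H8 is limiting.
n(O2) consumed = (5/1) × 14.13 = 70.65 mol; remaining = 142.9 − 70.65 = 72.25 mol
V(O2) = nRT/P = 72.25 × 8.314 × 277.31 / 71.7 = 2323 L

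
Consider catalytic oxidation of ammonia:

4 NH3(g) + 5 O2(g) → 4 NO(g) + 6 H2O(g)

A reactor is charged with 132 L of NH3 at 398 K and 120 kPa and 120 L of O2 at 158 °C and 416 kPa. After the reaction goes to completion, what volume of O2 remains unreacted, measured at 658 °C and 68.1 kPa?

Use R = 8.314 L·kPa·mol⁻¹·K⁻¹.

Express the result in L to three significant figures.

n(NH3) = PV/RT = (120 × 132) / (8.314 × 398) = 4.787 mol
n(O2) = PV/RT = (416 × 120) / (8.314 × 431.15) = 13.93 mol
For 4.787 mol NH3, stoichiometry requires (5/4) × 4.787 = 5.984 mol O2; 13.93 mol is available, so NH3 is limiting.
n(O2) consumed = (5/4) × 4.787 = 5.984 mol; remaining = 13.93 − 5.984 = 7.946 mol
V(O2) = nRT/P = 7.946 × 8.314 × 931.15 / 68.1 = 903.3 L

903 L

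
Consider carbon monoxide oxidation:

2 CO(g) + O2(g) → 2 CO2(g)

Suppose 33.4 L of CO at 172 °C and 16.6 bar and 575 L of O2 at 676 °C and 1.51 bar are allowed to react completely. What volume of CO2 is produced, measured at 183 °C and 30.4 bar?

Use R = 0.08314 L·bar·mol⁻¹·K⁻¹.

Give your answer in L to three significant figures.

18.7 L

n(CO) = PV/RT = (16.6 × 33.4) / (0.08314 × 445.15) = 14.98 mol
n(O2) = PV/RT = (1.51 × 575) / (0.08314 × 949.15) = 11.00 mol
For 14.98 mol CO, stoichiometry requires (1/2) × 14.98 = 7.490 mol O2; 11.00 mol is available, so CO is limiting.
n(CO2) = (2/2) × 14.98 = 14.98 mol
V(CO2) = nRT/P = 14.98 × 0.08314 × 456.15 / 30.4 = 18.69 L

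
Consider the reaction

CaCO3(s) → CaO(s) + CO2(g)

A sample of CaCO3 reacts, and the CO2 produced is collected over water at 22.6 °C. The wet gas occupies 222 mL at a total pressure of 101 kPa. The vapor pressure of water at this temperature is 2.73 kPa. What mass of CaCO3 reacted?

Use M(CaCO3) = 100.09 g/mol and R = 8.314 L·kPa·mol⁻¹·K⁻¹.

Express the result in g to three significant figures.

P(CO2) = 101 − 2.73 = 98.27 kPa
n(CO2) = PV/RT = (98.27 × 0.2220) / (8.314 × 295.75) = 0.008872 mol
n(CaCO3) = (1/1) × 0.008872 = 0.008872 mol
m(CaCO3) = 0.008872 × 100.09 = 0.8880 g

0.888 g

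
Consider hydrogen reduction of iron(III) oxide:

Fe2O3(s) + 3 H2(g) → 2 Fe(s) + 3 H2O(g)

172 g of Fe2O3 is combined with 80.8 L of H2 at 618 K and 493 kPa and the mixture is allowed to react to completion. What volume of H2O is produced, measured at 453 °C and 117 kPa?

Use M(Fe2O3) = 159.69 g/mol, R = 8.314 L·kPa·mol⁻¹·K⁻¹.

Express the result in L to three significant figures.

167 L

n(Fe2O3) = 172 / 159.69 = 1.077 mol
n(H2) = PV/RT = (493 × 80.8) / (8.314 × 618) = 7.753 mol
For 1.077 mol Fe2O3, stoichiometry requires (3/1) × 1.077 = 3.231 mol H2; 7.753 mol is available, so Fe2O3 is limiting.
n(H2O) = (3/1) × 1.077 = 3.231 mol
V(H2O) = nRT/P = 3.231 × 8.314 × 726.15 / 117 = 166.7 L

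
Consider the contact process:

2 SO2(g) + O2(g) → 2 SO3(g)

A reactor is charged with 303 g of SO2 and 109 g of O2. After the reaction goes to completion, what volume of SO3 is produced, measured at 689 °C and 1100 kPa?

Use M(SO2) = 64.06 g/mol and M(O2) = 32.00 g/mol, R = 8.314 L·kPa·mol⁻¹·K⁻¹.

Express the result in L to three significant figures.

n(SO2) = 303 / 64.06 = 4.730 mol
n(O2) = 109 / 32.00 = 3.406 mol
For 4.730 mol SO2, stoichiometry requires (1/2) × 4.730 = 2.365 mol O2; 3.406 mol is available, so SO2 is limiting.
n(SO3) = (2/2) × 4.730 = 4.730 mol
V(SO3) = nRT/P = 4.730 × 8.314 × 962.15 / 1100 = 34.40 L

34.4 L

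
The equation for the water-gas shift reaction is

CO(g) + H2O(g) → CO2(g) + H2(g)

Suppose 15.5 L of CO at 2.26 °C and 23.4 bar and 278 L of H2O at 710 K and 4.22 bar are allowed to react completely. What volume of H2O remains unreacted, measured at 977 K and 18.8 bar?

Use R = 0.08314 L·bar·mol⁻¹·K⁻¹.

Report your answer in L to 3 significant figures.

17.4 L

n(CO) = PV/RT = (23.4 × 15.5) / (0.08314 × 275.41) = 15.84 mol
n(H2O) = PV/RT = (4.22 × 278) / (0.08314 × 710) = 19.87 mol
For 15.84 mol CO, stoichiometry requires (1/1) × 15.84 = 15.84 mol H2O; 19.87 mol is available, so CO is limiting.
n(H2O) consumed = (1/1) × 15.84 = 15.84 mol; remaining = 19.87 − 15.84 = 4.030 mol
V(H2O) = nRT/P = 4.030 × 0.08314 × 977 / 18.8 = 17.41 L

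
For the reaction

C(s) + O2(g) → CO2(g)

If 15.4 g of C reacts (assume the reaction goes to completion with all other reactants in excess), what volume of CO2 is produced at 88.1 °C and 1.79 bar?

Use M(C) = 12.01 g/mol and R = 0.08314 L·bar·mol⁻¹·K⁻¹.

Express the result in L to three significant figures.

21.5 L

n(C) = 15.40 / 12.01 = 1.282 mol
n(CO2) = (1/1) × 1.282 = 1.282 mol
V = nRT/P = 1.282 × 0.08314 × 361.25 / 1.79 = 21.51 L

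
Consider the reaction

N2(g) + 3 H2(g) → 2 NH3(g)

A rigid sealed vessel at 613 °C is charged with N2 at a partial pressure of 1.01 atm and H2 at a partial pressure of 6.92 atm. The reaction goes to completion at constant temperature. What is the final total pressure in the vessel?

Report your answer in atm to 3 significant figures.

5.91 atm

Because the vessel is rigid and T is held at 613 °C, work the stoichiometry in partial pressures (P_i = n_iRT/V).
P(H2) required for 1.01 atm of N2 = (3/1) × 1.01 = 3.030 atm; available 6.92 atm, so N2 is limiting.
P(H2) remaining = 6.92 − (3/1) × 1.01 = 3.890 atm
P(gaseous products) = (2)/1 × 1.01 = 2.020 atm
P_total at 613 °C = 3.890 + 2.020 = 5.910 atm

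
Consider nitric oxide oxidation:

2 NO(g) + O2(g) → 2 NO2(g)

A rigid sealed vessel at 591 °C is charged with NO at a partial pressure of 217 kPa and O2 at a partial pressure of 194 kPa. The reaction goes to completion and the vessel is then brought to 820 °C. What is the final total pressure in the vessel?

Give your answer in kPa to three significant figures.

383 kPa

At constant V, partial pressures at 591 °C are proportional to moles, so apply stoichiometry directly to pressures.
P(O2) required for 217 kPa of NO = (1/2) × 217 = 108.5 kPa; available 194 kPa, so NO is limiting.
P(O2) remaining = 194 − (1/2) × 217 = 85.50 kPa
P(gaseous products) = (2)/2 × 217 = 217.0 kPa
P_total at 591 °C = 85.50 + 217.0 = 302.5 kPa
Scaling to 820 °C: P = 302.5 × 1093.15/864.15 = 382.7 kPa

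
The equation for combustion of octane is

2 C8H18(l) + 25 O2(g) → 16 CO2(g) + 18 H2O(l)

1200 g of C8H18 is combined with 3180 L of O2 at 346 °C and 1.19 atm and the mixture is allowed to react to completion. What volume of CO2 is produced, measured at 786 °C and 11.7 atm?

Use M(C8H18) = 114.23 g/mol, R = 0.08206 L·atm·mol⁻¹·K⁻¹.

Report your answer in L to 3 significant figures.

354 L

n(C8H18) = 1200 / 114.23 = 10.51 mol
n(O2) = PV/RT = (1.19 × 3180) / (0.08206 × 619.15) = 74.48 mol
For 10.51 mol C8H18, stoichiometry requires (25/2) × 10.51 = 131.4 mol O2; 74.48 mol is available, so O2 is limiting.
n(CO2) = (16/25) × 74.48 = 47.67 mol
V(CO2) = nRT/P = 47.67 × 0.08206 × 1059.15 / 11.7 = 354.1 L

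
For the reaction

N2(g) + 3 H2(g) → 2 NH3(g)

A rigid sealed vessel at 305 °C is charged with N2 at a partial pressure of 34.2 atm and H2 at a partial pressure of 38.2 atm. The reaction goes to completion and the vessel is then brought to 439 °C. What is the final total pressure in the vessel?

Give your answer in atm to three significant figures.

With V and T fixed, P_i ∝ n_i, so the mole ratios apply directly to partial pressures at 305 °C.
P(H2) required for 34.2 atm of N2 = (3/1) × 34.2 = 102.6 atm; available 38.2 atm, so H2 is limiting.
P(N2) remaining = 34.2 − (1/3) × 38.2 = 21.47 atm
P(gaseous products) = (2)/3 × 38.2 = 25.47 atm
P_total at 305 °C = 21.47 + 25.47 = 46.94 atm
Scaling to 439 °C: P = 46.94 × 712.15/578.15 = 57.82 atm

57.8 atm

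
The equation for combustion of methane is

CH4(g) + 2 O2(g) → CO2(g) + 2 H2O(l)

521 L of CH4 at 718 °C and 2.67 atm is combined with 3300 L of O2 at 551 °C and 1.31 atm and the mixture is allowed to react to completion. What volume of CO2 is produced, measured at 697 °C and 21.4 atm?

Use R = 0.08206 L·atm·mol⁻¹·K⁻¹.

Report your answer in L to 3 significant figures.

63.6 L

n(CH4) = PV/RT = (2.67 × 521) / (0.08206 × 991.15) = 17.10 mol
n(O2) = PV/RT = (1.31 × 3300) / (0.08206 × 824.15) = 63.92 mol
For 17.10 mol CH4, stoichiometry requires (2/1) × 17.10 = 34.20 mol O2; 63.92 mol is available, so CH4 is limiting.
n(CO2) = (1/1) × 17.10 = 17.10 mol
V(CO2) = nRT/P = 17.10 × 0.08206 × 970.15 / 21.4 = 63.61 L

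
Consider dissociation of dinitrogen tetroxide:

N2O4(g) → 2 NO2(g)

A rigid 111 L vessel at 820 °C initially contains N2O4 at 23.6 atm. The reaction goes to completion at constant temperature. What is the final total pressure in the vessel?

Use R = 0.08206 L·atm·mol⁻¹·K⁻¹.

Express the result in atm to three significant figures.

47.2 atm

Rigid vessel, constant T ⇒ P scales with total gas moles (1 → 2).
P_final = (2/1) × 23.6 = 47.20 atm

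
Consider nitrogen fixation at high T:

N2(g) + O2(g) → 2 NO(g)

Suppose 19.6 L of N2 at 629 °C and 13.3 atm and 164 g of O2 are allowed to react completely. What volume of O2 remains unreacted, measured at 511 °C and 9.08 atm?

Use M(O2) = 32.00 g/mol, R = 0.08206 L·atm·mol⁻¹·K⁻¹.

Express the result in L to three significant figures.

11.4 L

n(N2) = PV/RT = (13.3 × 19.6) / (0.08206 × 902.15) = 3.521 mol
n(O2) = 164 / 32.00 = 5.125 mol
For 3.521 mol N2, stoichiometry requires (1/1) × 3.521 = 3.521 mol O2; 5.125 mol is available, so N2 is limiting.
n(O2) consumed = (1/1) × 3.521 = 3.521 mol; remaining = 5.125 − 3.521 = 1.604 mol
V(O2) = nRT/P = 1.604 × 0.08206 × 784.15 / 9.08 = 11.37 L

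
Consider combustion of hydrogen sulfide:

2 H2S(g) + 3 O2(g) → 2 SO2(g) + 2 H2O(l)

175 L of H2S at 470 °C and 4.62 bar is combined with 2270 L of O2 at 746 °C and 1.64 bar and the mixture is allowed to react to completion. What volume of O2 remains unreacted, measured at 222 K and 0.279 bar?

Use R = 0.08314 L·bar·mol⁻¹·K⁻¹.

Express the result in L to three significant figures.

n(H2S) = PV/RT = (4.62 × 175) / (0.08314 × 743.15) = 13.09 mol
n(O2) = PV/RT = (1.64 × 2270) / (0.08314 × 1019.15) = 43.94 mol
For 13.09 mol H2S, stoichiometry requires (3/2) × 13.09 = 19.63 mol O2; 43.94 mol is available, so H2S is limiting.
n(O2) consumed = (3/2) × 13.09 = 19.63 mol; remaining = 43.94 − 19.63 = 24.31 mol
V(O2) = nRT/P = 24.31 × 0.08314 × 222 / 0.279 = 1608 L

1610 L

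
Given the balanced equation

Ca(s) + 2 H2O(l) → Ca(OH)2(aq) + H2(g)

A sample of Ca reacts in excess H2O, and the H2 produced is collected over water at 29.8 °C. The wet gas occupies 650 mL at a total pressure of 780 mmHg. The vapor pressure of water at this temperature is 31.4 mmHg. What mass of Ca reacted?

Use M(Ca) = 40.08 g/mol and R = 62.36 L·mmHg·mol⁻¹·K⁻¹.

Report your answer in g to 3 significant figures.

P(H2) = 780 − 31.4 = 748.6 mmHg
n(H2) = PV/RT = (748.6 × 0.6500) / (62.36 × 302.95) = 0.02576 mol
n(Ca) = (1/1) × 0.02576 = 0.02576 mol
m(Ca) = 0.02576 × 40.08 = 1.032 g

1.03 g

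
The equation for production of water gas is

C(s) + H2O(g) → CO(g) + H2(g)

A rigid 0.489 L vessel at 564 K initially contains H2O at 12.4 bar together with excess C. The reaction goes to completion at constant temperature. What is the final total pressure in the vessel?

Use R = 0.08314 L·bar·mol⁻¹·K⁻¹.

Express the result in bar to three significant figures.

Rigid vessel, constant T ⇒ P scales with total gas moles (1 → 2).
P_final = (2/1) × 12.4 = 24.80 bar

24.8 bar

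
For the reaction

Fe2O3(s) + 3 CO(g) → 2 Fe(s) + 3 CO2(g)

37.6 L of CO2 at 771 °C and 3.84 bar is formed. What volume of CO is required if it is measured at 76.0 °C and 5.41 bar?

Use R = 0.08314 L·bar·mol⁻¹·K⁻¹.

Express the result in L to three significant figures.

8.92 L

n(CO2) = PV/RT = (3.84 × 37.6) / (0.08314 × 1044.15) = 1.663 mol
n(CO) = (3/3) × 1.663 = 1.663 mol
V = nRT/P = 1.663 × 0.08314 × 349.15 / 5.41 = 8.923 L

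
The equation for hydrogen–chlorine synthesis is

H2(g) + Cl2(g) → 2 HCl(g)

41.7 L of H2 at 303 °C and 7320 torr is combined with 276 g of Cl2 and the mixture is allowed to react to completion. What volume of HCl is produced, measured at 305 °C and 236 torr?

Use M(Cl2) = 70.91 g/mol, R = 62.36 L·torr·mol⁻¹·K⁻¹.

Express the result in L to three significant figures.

n(H2) = PV/RT = (7320 × 41.7) / (62.36 × 576.15) = 8.496 mol
n(Cl2) = 276 / 70.91 = 3.892 mol
For 8.496 mol H2, stoichiometry requires (1/1) × 8.496 = 8.496 mol Cl2; 3.892 mol is available, so Cl2 is limiting.
n(HCl) = (2/1) × 3.892 = 7.784 mol
V(HCl) = nRT/P = 7.784 × 62.36 × 578.15 / 236 = 1189 L

1190 L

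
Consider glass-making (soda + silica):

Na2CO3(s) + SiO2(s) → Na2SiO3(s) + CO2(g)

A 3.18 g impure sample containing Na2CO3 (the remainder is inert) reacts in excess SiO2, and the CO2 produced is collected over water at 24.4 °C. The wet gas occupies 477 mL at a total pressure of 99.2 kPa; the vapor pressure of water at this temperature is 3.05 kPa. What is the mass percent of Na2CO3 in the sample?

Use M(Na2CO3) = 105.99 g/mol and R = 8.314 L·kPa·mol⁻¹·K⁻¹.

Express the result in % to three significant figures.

P(CO2) = 99.2 − 3.05 = 96.15 kPa
n(CO2) = PV/RT = (96.15 × 0.4770) / (8.314 × 297.55) = 0.01854 mol
n(Na2CO3) = (1/1) × 0.01854 = 0.01854 mol
m(Na2CO3) = 0.01854 × 105.99 = 1.965 g
%Na2CO3 = 1.965 / 3.18 × 100 = 61.79%

61.8 %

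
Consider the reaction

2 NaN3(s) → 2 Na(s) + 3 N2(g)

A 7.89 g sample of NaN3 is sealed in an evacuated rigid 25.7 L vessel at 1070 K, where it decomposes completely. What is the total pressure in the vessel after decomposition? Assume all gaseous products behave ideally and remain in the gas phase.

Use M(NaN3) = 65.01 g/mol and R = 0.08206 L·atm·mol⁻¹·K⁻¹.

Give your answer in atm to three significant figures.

0.622 atm

n(NaN3) = 7.89 / 65.01 = 0.1214 mol
n(gas produced) = (3/2) × 0.1214 = 0.1821 mol
P = nRT/V = 0.1821 × 0.08206 × 1070 / 25.7 = 0.6221 atm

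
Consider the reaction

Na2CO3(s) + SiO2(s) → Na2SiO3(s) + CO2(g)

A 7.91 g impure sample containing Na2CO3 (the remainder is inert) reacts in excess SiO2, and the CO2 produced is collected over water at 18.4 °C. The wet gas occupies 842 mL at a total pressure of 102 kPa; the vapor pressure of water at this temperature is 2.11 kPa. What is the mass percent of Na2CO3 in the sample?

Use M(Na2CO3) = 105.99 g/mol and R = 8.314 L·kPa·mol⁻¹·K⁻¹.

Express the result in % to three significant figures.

P(CO2) = 102 − 2.11 = 99.89 kPa
n(CO2) = PV/RT = (99.89 × 0.8420) / (8.314 × 291.55) = 0.03470 mol
n(Na2CO3) = (1/1) × 0.03470 = 0.03470 mol
m(Na2CO3) = 0.03470 × 105.99 = 3.678 g
%Na2CO3 = 3.678 / 7.91 × 100 = 46.50%

46.5 %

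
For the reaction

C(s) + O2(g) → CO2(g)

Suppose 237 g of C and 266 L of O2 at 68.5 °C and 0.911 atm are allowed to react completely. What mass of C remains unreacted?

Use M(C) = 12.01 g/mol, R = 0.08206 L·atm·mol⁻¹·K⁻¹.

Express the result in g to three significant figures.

133 g

n(C) = 237 / 12.01 = 19.73 mol
n(O2) = PV/RT = (0.911 × 266) / (0.08206 × 341.65) = 8.643 mol
For 19.73 mol C, stoichiometry requires (1/1) × 19.73 = 19.73 mol O2; 8.643 mol is available, so O2 is limiting.
n(C) consumed = (1/1) × 8.643 = 8.643 mol; remaining = 19.73 − 8.643 = 11.09 mol
m(C) = 11.09 × 12.01 = 133.2 g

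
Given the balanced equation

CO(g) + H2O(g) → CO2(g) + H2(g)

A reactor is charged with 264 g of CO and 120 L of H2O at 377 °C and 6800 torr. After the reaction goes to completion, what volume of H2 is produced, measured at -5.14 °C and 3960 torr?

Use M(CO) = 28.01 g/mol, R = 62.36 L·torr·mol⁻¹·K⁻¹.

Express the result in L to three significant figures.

n(CO) = 264 / 28.01 = 9.425 mol
n(H2O) = PV/RT = (6800 × 120) / (62.36 × 650.15) = 20.13 mol
For 9.425 mol CO, stoichiometry requires (1/1) × 9.425 = 9.425 mol H2O; 20.13 mol is available, so CO is limiting.
n(H2) = (1/1) × 9.425 = 9.425 mol
V(H2) = nRT/P = 9.425 × 62.36 × 268.01 / 3960 = 39.78 L

39.8 L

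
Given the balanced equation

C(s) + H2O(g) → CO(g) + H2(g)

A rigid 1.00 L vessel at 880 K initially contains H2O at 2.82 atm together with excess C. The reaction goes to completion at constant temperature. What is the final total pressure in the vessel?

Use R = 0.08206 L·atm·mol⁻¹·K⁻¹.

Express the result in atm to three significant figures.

5.64 atm

Rigid vessel, constant T ⇒ P scales with total gas moles (1 → 2).
P_final = (2/1) × 2.82 = 5.640 atm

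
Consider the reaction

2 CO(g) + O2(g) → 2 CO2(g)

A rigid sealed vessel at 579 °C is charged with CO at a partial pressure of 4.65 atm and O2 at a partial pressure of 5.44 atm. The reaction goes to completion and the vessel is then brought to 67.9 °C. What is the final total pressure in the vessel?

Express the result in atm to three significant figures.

3.11 atm

At constant V, partial pressures at 579 °C are proportional to moles, so apply stoichiometry directly to pressures.
P(O2) required for 4.65 atm of CO = (1/2) × 4.65 = 2.325 atm; available 5.44 atm, so CO is limiting.
P(O2) remaining = 5.44 − (1/2) × 4.65 = 3.115 atm
P(gaseous products) = (2)/2 × 4.65 = 4.650 atm
P_total at 579 °C = 3.115 + 4.650 = 7.765 atm
Scaling to 67.9 °C: P = 7.765 × 341.05/852.15 = 3.108 atm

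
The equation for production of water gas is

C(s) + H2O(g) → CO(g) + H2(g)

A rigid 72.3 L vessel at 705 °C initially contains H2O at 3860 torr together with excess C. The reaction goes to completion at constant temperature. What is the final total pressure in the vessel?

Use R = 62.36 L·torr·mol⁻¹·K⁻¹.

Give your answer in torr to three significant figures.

Since T and V are fixed, P_final/P_initial = n_final/n_initial = 2/1.
P_final = (2/1) × 3860 = 7720 torr

7720 torr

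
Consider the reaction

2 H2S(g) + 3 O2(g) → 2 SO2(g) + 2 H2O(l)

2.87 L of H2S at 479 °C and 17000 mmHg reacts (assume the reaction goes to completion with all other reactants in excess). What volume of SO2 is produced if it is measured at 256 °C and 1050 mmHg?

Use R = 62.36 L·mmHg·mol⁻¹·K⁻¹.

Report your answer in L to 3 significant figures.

n(H2S) = PV/RT = (17000 × 2.87) / (62.36 × 752.15) = 1.040 mol
n(SO2) = (2/2) × 1.040 = 1.040 mol
V = nRT/P = 1.040 × 62.36 × 529.15 / 1050 = 32.68 L

32.7 L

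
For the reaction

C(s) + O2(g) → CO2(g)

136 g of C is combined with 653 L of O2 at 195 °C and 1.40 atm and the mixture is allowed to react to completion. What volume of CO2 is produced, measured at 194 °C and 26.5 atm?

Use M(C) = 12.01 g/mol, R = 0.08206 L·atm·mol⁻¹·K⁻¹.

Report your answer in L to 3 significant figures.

16.4 L

n(C) = 136 / 12.01 = 11.32 mol
n(O2) = PV/RT = (1.40 × 653) / (0.08206 × 468.15) = 23.80 mol
For 11.32 mol C, stoichiometry requires (1/1) × 11.32 = 11.32 mol O2; 23.80 mol is available, so C is limiting.
n(CO2) = (1/1) × 11.32 = 11.32 mol
V(CO2) = nRT/P = 11.32 × 0.08206 × 467.15 / 26.5 = 16.38 L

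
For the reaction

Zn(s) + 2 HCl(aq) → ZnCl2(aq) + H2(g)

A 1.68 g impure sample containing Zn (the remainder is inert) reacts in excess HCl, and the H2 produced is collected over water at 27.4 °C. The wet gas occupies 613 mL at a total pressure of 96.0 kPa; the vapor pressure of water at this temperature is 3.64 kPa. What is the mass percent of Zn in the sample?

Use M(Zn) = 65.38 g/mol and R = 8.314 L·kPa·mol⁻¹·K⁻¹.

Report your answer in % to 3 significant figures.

88.2 %

P(H2) = 96.0 − 3.64 = 92.36 kPa
n(H2) = PV/RT = (92.36 × 0.6130) / (8.314 × 300.55) = 0.02266 mol
n(Zn) = (1/1) × 0.02266 = 0.02266 mol
m(Zn) = 0.02266 × 65.38 = 1.482 g
%Zn = 1.482 / 1.68 × 100 = 88.21%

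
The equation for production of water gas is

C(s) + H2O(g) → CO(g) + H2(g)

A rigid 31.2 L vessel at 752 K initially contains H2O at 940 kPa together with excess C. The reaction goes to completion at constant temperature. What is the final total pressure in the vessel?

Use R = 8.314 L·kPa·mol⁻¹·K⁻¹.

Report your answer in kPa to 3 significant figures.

1880 kPa

At constant T and V, P ∝ n(gas): 1 mol gas → 2 mol gas.
P_final = (2/1) × 940 = 1880 kPa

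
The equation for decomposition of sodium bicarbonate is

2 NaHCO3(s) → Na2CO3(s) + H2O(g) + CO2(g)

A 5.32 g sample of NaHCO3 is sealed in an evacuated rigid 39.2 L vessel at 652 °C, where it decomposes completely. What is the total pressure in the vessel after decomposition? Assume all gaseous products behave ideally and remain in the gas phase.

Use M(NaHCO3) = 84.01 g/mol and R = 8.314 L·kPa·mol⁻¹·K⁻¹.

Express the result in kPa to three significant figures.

12.4 kPa

n(NaHCO3) = 5.32 / 84.01 = 0.06333 mol
n(gas produced) = (2/2) × 0.06333 = 0.06333 mol
P = nRT/V = 0.06333 × 8.314 × 925.15 / 39.2 = 12.43 kPa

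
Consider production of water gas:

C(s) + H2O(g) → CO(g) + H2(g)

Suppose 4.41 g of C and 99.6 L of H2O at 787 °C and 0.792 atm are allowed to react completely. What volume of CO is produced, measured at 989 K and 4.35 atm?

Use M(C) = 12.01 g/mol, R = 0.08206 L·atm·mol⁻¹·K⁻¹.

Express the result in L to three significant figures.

6.85 L

n(C) = 4.41 / 12.01 = 0.3672 mol
n(H2O) = PV/RT = (0.792 × 99.6) / (0.08206 × 1060.15) = 0.9067 mol
For 0.3672 mol C, stoichiometry requires (1/1) × 0.3672 = 0.3672 mol H2O; 0.9067 mol is available, so C is limiting.
n(CO) = (1/1) × 0.3672 = 0.3672 mol
V(CO) = nRT/P = 0.3672 × 0.08206 × 989 / 4.35 = 6.851 L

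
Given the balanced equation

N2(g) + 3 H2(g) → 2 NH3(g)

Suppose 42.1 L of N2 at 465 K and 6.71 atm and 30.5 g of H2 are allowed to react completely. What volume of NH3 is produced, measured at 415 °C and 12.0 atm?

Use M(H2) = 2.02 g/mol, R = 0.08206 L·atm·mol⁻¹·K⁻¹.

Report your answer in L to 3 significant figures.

n(N2) = PV/RT = (6.71 × 42.1) / (0.08206 × 465) = 7.403 mol
n(H2) = 30.5 / 2.02 = 15.10 mol
For 7.403 mol N2, stoichiometry requires (3/1) × 7.403 = 22.21 mol H2; 15.10 mol is available, so H2 is limiting.
n(NH3) = (2/3) × 15.10 = 10.07 mol
V(NH3) = nRT/P = 10.07 × 0.08206 × 688.15 / 12.0 = 47.39 L

47.4 L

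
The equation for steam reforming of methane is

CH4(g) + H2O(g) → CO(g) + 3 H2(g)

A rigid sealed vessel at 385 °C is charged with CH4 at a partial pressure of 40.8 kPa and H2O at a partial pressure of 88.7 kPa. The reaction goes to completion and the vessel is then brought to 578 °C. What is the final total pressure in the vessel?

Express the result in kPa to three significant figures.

With V and T fixed, P_i ∝ n_i, so the mole ratios apply directly to partial pressures at 385 °C.
P(H2O) required for 40.8 kPa of CH4 = (1/1) × 40.8 = 40.80 kPa; available 88.7 kPa, so CH4 is limiting.
P(H2O) remaining = 88.7 − (1/1) × 40.8 = 47.90 kPa
P(gaseous products) = (1+3)/1 × 40.8 = 163.2 kPa
P_total at 385 °C = 47.90 + 163.2 = 211.1 kPa
Scaling to 578 °C: P = 211.1 × 851.15/658.15 = 273.0 kPa

273 kPa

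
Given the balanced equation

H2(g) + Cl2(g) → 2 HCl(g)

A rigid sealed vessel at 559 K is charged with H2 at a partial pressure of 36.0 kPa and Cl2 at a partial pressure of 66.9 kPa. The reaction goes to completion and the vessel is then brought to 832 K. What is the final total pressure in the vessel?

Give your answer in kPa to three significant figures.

Because the vessel is rigid and T is held at 559 K, work the stoichiometry in partial pressures (P_i = n_iRT/V).
P(Cl2) required for 36.0 kPa of H2 = (1/1) × 36.0 = 36.00 kPa; available 66.9 kPa, so H2 is limiting.
P(Cl2) remaining = 66.9 − (1/1) × 36.0 = 30.90 kPa
P(gaseous products) = (2)/1 × 36.0 = 72.00 kPa
P_total at 559 K = 30.90 + 72.00 = 102.9 kPa
Scaling to 832 K: P = 102.9 × 832/559 = 153.2 kPa

153 kPa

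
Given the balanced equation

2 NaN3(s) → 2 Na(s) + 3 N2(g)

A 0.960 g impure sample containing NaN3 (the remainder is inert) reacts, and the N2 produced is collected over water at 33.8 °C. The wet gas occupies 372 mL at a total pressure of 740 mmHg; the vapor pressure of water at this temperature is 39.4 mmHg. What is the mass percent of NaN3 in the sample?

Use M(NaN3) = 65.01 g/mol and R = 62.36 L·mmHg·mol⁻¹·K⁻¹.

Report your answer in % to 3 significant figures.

P(N2) = 740 − 39.4 = 700.6 mmHg
n(N2) = PV/RT = (700.6 × 0.3720) / (62.36 × 306.95) = 0.01362 mol
n(NaN3) = (2/3) × 0.01362 = 0.009080 mol
m(NaN3) = 0.009080 × 65.01 = 0.5903 g
%NaN3 = 0.5903 / 0.960 × 100 = 61.49%

61.5 %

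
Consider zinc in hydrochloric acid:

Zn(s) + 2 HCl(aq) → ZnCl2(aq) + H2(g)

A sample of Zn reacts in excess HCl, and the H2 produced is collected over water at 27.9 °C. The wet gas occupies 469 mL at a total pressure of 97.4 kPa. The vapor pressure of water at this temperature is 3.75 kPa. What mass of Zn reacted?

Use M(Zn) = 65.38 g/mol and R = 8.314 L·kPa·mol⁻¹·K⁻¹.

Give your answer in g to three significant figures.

P(H2) = 97.4 − 3.75 = 93.65 kPa
n(H2) = PV/RT = (93.65 × 0.4690) / (8.314 × 301.05) = 0.01755 mol
n(Zn) = (1/1) × 0.01755 = 0.01755 mol
m(Zn) = 0.01755 × 65.38 = 1.147 g

1.15 g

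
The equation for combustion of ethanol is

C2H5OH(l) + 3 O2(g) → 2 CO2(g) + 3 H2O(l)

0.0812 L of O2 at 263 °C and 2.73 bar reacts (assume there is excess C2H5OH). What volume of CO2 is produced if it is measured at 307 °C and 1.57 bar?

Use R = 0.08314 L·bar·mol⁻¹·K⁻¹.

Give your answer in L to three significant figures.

n(O2) = PV/RT = (2.73 × 0.0812) / (0.08314 × 536.15) = 0.004973 mol
n(CO2) = (2/3) × 0.004973 = 0.003315 mol
V = nRT/P = 0.003315 × 0.08314 × 580.15 / 1.57 = 0.1018 L

0.102 L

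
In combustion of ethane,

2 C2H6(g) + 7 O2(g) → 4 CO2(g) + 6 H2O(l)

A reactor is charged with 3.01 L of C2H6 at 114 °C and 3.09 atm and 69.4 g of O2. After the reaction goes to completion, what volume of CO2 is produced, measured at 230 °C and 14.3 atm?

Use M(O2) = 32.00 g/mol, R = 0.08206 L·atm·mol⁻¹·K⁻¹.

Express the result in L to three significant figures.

n(C2H6) = PV/RT = (3.09 × 3.01) / (0.08206 × 387.15) = 0.2928 mol
n(O2) = 69.4 / 32.00 = 2.169 mol
For 0.2928 mol C2H6, stoichiometry requires (7/2) × 0.2928 = 1.025 mol O2; 2.169 mol is available, so C2H6 is limiting.
n(CO2) = (4/2) × 0.2928 = 0.5856 mol
V(CO2) = nRT/P = 0.5856 × 0.08206 × 503.15 / 14.3 = 1.691 L

1.69 L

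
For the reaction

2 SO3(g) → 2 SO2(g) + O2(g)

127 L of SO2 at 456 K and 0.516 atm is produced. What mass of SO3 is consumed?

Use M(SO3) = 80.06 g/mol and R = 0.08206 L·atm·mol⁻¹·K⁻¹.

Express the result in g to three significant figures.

140 g

n(SO2) = PV/RT = (0.516 × 127) / (0.08206 × 456) = 1.751 mol
n(SO3) = (2/2) × 1.751 = 1.751 mol
m(SO3) = 1.751 × 80.06 = 140.2 g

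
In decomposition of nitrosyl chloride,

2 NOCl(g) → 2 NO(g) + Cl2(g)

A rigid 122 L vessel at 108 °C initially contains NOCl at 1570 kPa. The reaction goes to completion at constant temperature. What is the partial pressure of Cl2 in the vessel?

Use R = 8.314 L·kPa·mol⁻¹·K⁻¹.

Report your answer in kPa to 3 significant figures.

785 kPa

n(NOCl)₀ = PV/RT = (1570 × 122) / (8.314 × 381.15) = 60.44 mol
n(Cl2) = (1/2) × 60.44 = 30.22 mol
P(Cl2) = nRT/V = 30.22 × 8.314 × 381.15 / 122 = 784.9 kPa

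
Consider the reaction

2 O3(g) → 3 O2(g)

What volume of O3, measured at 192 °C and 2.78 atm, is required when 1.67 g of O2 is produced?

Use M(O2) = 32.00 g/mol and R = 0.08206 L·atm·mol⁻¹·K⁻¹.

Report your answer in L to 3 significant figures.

n(O2) = 1.670 / 32.00 = 0.05219 mol
n(O3) = (2/3) × 0.05219 = 0.03479 mol
V = nRT/P = 0.03479 × 0.08206 × 465.15 / 2.78 = 0.4777 L

0.478 L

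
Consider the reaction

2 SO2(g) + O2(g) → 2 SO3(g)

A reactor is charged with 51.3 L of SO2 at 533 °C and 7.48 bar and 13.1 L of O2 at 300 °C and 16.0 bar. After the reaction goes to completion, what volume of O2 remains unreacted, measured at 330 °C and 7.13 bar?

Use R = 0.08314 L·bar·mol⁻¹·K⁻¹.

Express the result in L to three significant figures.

n(SO2) = PV/RT = (7.48 × 51.3) / (0.08314 × 806.15) = 5.725 mol
n(O2) = PV/RT = (16.0 × 13.1) / (0.08314 × 573.15) = 4.399 mol
For 5.725 mol SO2, stoichiometry requires (1/2) × 5.725 = 2.862 mol O2; 4.399 mol is available, so SO2 is limiting.
n(O2) consumed = (1/2) × 5.725 = 2.862 mol; remaining = 4.399 − 2.862 = 1.537 mol
V(O2) = nRT/P = 1.537 × 0.08314 × 603.15 / 7.13 = 10.81 L

10.8 L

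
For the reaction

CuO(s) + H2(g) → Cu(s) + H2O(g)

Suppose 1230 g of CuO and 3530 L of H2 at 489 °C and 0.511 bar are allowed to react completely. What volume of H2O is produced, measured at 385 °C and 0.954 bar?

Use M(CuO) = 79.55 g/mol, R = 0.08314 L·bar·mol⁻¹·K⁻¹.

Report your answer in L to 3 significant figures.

887 L

n(CuO) = 1230 / 79.55 = 15.46 mol
n(H2) = PV/RT = (0.511 × 3530) / (0.08314 × 762.15) = 28.47 mol
For 15.46 mol CuO, stoichiometry requires (1/1) × 15.46 = 15.46 mol H2; 28.47 mol is available, so CuO is limiting.
n(H2O) = (1/1) × 15.46 = 15.46 mol
V(H2O) = nRT/P = 15.46 × 0.08314 × 658.15 / 0.954 = 886.7 L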